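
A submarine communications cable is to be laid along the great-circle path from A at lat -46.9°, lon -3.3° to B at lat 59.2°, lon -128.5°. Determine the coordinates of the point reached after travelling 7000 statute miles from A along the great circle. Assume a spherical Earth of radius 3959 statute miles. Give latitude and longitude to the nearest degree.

The haversine formula gives a central angle δ ≈ 2.548 rad (146.0°) between the endpoints. The total great-circle distance is δ·R ≈ 2.548 × 3959 ≈ 10087 mi, so the target fraction is f = 7000/10087 ≈ 0.694.
Interpolate at f ≈ 0.694 with slerp weights a = sin((1−f)δ)/sin δ ≈ 1.257, b = sin(fδ)/sin δ ≈ 1.753.
p = a·p₁ + b·p₂ ≈ (0.299, -0.752, 0.588); φ = arcsin(p_z) ≈ 36.01°, λ = atan2(p_y, p_x) ≈ -68.34°.

≈ lat 36°, lon -68°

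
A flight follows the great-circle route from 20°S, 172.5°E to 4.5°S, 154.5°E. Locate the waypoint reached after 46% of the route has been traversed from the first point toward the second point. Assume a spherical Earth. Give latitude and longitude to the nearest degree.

Convert each endpoint to a unit vector on the sphere (x = cos φ cos λ, y = cos φ sin λ, z = sin φ).
The central angle between the endpoints is δ = arccos(p₁·p₂) ≈ 0.408 rad (23.4°).
Interpolate at f = 0.46 with slerp weights a = sin((1−f)δ)/sin δ ≈ 0.551, b = sin(fδ)/sin δ ≈ 0.470.
p = a·p₁ + b·p₂ ≈ (-0.936, 0.269, -0.225); φ = arcsin(p_z) ≈ -13.02°, λ = atan2(p_y, p_x) ≈ 163.95°.

≈ 13°S, 164°E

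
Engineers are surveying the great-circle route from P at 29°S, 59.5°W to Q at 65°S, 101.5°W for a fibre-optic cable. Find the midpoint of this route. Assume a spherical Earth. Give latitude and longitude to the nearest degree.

Write both endpoints as unit vectors p₁, p₂ with components (cos φ cos λ, cos φ sin λ, sin φ).
The central angle between the endpoints is δ = arccos(p₁·p₂) ≈ 0.775 rad (44.4°).
Interpolate at f = 1/2 with slerp weights a = sin((1−f)δ)/sin δ ≈ 0.540, b = sin(fδ)/sin δ ≈ 0.540.
p = a·p₁ + b·p₂ ≈ (0.194, -0.631, -0.751); φ = arcsin(p_z) ≈ -48.71°, λ = atan2(p_y, p_x) ≈ -72.88°.

≈ 49°S, 73°W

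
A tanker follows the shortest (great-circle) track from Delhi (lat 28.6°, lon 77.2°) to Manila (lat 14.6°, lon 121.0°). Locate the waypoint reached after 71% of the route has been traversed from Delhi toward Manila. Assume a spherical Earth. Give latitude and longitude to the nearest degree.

The haversine formula gives a central angle δ ≈ 0.747 rad (42.8°) between the endpoints.
Interpolate at f = 0.71 with slerp weights a = sin((1−f)δ)/sin δ ≈ 0.316, b = sin(fδ)/sin δ ≈ 0.744.
p = a·p₁ + b·p₂ ≈ (-0.310, 0.888, 0.339); φ = arcsin(p_z) ≈ 19.82°, λ = atan2(p_y, p_x) ≈ 109.21°.

≈ lat 20°, lon 109°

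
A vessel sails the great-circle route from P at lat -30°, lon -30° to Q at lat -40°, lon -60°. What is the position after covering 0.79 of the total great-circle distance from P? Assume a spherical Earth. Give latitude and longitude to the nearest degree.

≈ lat -39°, lon -53°

The haversine formula gives a central angle δ ≈ 0.460 rad (26.4°) between the endpoints.
Interpolate at f = 0.79 with slerp weights a = sin((1−f)δ)/sin δ ≈ 0.217, b = sin(fδ)/sin δ ≈ 0.801.
p = a·p₁ + b·p₂ ≈ (0.470, -0.625, -0.623); φ = arcsin(p_z) ≈ -38.56°, λ = atan2(p_y, p_x) ≈ -53.09°.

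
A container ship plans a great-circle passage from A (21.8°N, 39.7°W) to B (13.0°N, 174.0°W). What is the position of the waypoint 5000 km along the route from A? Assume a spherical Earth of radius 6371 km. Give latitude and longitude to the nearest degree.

The haversine formula gives a central angle δ ≈ 2.151 rad (123.3°) between the endpoints. The total great-circle distance is δ·R ≈ 2.151 × 6371 ≈ 13705 km, so the target fraction is f = 5000/13705 ≈ 0.365.
Interpolate at f ≈ 0.365 with slerp weights a = sin((1−f)δ)/sin δ ≈ 1.171, b = sin(fδ)/sin δ ≈ 0.845.
p = a·p₁ + b·p₂ ≈ (0.018, -0.780, 0.625); φ = arcsin(p_z) ≈ 38.68°, λ = atan2(p_y, p_x) ≈ -88.71°.

≈ (39°N, 89°W)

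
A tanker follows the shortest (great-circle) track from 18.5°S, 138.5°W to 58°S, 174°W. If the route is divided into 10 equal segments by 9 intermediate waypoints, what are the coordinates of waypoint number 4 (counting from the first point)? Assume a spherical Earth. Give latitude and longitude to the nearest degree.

≈ 35°S, 148°W

Write both endpoints as unit vectors p₁, p₂ with components (cos φ cos λ, cos φ sin λ, sin φ).
The central angle between the endpoints is δ = arccos(p₁·p₂) ≈ 0.825 rad (47.3°).
Interpolate at f = 4/10 with slerp weights a = sin((1−f)δ)/sin δ ≈ 0.647, b = sin(fδ)/sin δ ≈ 0.441.
p = a·p₁ + b·p₂ ≈ (-0.692, -0.431, -0.579); φ = arcsin(p_z) ≈ -35.41°, λ = atan2(p_y, p_x) ≈ -148.09°.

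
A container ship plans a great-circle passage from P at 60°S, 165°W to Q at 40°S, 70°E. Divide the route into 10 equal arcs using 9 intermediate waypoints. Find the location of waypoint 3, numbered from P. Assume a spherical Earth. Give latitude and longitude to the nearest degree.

≈ 70°S, 149°E

From cos δ = sin φ₁ sin φ₂ + cos φ₁ cos φ₂ cos Δλ, the central angle is δ ≈ 1.227 rad (70.3°).
Interpolate at f = 3/10 with slerp weights a = sin((1−f)δ)/sin δ ≈ 0.804, b = sin(fδ)/sin δ ≈ 0.382.
p = a·p₁ + b·p₂ ≈ (-0.288, 0.171, -0.942); φ = arcsin(p_z) ≈ -70.42°, λ = atan2(p_y, p_x) ≈ 149.31°.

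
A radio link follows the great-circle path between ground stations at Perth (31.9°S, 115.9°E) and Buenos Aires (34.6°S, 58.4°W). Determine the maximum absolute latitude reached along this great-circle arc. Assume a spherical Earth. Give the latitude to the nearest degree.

The great circle lies in the plane with unit normal n̂ = (p₁ × p₂)/|p₁ × p₂|.
Here n̂_z ≈ -0.076; the vertex latitude is φ_max = arccos|n̂_z| ≈ 85.7°.
Check via Clairaut: cos φ_max = |cos φ₁| · sin C = cos(31.9°)·sin(174.9°) ≈ 0.076, again giving ≈ 85.7°.

≈ 86°S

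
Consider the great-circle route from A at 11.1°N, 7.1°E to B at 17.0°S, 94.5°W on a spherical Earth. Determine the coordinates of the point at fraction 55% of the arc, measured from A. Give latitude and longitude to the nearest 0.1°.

≈ 6.2°S, 47.8°W

Convert each endpoint to a unit vector on the sphere (x = cos φ cos λ, y = cos φ sin λ, z = sin φ).
The central angle between the endpoints is δ = arccos(p₁·p₂) ≈ 1.818 rad (104.2°).
Interpolate at f = 0.55 with slerp weights a = sin((1−f)δ)/sin δ ≈ 0.753, b = sin(fδ)/sin δ ≈ 0.868.
p = a·p₁ + b·p₂ ≈ (0.668, -0.736, -0.109); φ = arcsin(p_z) ≈ -6.25°, λ = atan2(p_y, p_x) ≈ -47.78°.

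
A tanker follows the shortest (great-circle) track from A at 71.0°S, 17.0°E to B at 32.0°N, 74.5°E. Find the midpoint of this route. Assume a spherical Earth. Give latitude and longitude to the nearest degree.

≈ 21°S, 59°E

Convert each endpoint to a unit vector on the sphere (x = cos φ cos λ, y = cos φ sin λ, z = sin φ).
The central angle between the endpoints is δ = arccos(p₁·p₂) ≈ 1.931 rad (110.7°).
Interpolate at f = 1/2 with slerp weights a = sin((1−f)δ)/sin δ ≈ 0.879, b = sin(fδ)/sin δ ≈ 0.879.
p = a·p₁ + b·p₂ ≈ (0.473, 0.802, -0.365); φ = arcsin(p_z) ≈ -21.42°, λ = atan2(p_y, p_x) ≈ 59.48°.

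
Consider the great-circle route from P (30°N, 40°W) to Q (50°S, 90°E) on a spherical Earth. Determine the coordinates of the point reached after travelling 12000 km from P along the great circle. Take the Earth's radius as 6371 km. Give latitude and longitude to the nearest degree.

≈ (46°S, 45°E)

Write both endpoints as unit vectors p₁, p₂ with components (cos φ cos λ, cos φ sin λ, sin φ).
The central angle between the endpoints is δ = arccos(p₁·p₂) ≈ 2.405 rad (137.8°). The total great-circle distance is δ·R ≈ 2.405 × 6371 ≈ 15323 km, so the target fraction is f = 12000/15323 ≈ 0.783.
Interpolate at f ≈ 0.783 with slerp weights a = sin((1−f)δ)/sin δ ≈ 0.742, b = sin(fδ)/sin δ ≈ 1.417.
p = a·p₁ + b·p₂ ≈ (0.492, 0.498, -0.714); φ = arcsin(p_z) ≈ -45.58°, λ = atan2(p_y, p_x) ≈ 45.32°.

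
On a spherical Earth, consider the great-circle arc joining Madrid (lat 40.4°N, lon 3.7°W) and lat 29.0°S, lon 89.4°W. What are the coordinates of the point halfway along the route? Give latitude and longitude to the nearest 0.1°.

The haversine formula gives a central angle δ ≈ 1.838 rad (105.3°) between the endpoints.
Interpolate at f = 1/2 with slerp weights a = sin((1−f)δ)/sin δ ≈ 0.824, b = sin(fδ)/sin δ ≈ 0.824.
p = a·p₁ + b·p₂ ≈ (0.634, -0.761, 0.135); φ = arcsin(p_z) ≈ 7.74°, λ = atan2(p_y, p_x) ≈ -50.22°.

≈ lat 7.7°N, lon 50.2°W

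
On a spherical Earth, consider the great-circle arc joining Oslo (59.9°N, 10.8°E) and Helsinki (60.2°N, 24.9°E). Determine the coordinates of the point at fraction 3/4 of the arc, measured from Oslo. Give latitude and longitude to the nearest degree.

Write both endpoints as unit vectors p₁, p₂ with components (cos φ cos λ, cos φ sin λ, sin φ).
The central angle between the endpoints is δ = arccos(p₁·p₂) ≈ 0.123 rad (7.0°).
Interpolate at f = 3/4 with slerp weights a = sin((1−f)δ)/sin δ ≈ 0.251, b = sin(fδ)/sin δ ≈ 0.751.
p = a·p₁ + b·p₂ ≈ (0.462, 0.181, 0.868); φ = arcsin(p_z) ≈ 60.27°, λ = atan2(p_y, p_x) ≈ 21.36°.

≈ (60°N, 21°E)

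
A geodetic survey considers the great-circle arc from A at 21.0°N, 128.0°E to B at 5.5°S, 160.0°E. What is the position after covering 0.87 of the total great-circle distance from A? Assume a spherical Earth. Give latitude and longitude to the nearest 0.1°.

≈ 2.0°S, 156.0°E

The haversine formula gives a central angle δ ≈ 0.717 rad (41.1°) between the endpoints.
Interpolate at f = 0.87 with slerp weights a = sin((1−f)δ)/sin δ ≈ 0.142, b = sin(fδ)/sin δ ≈ 0.889.
p = a·p₁ + b·p₂ ≈ (-0.913, 0.407, -0.034); φ = arcsin(p_z) ≈ -1.97°, λ = atan2(p_y, p_x) ≈ 155.98°.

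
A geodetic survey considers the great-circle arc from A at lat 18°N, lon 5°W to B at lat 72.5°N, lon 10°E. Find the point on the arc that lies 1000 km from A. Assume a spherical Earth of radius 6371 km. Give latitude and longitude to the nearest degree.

≈ lat 27°N, lon 4°W

Convert each endpoint to a unit vector on the sphere (x = cos φ cos λ, y = cos φ sin λ, z = sin φ).
The central angle between the endpoints is δ = arccos(p₁·p₂) ≈ 0.963 rad (55.2°). The total great-circle distance is δ·R ≈ 0.963 × 6371 ≈ 6136 km, so the target fraction is f = 1000/6136 ≈ 0.163.
Interpolate at f ≈ 0.163 with slerp weights a = sin((1−f)δ)/sin δ ≈ 0.879, b = sin(fδ)/sin δ ≈ 0.190.
p = a·p₁ + b·p₂ ≈ (0.889, -0.063, 0.453); φ = arcsin(p_z) ≈ 26.95°, λ = atan2(p_y, p_x) ≈ -4.05°.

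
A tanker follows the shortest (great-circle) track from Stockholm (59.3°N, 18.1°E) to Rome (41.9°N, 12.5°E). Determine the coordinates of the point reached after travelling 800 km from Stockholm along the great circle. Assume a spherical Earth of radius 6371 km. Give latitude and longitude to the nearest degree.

≈ 52°N, 15°E

From cos δ = sin φ₁ sin φ₂ + cos φ₁ cos φ₂ cos Δλ, the central angle is δ ≈ 0.310 rad (17.7°). The total great-circle distance is δ·R ≈ 0.310 × 6371 ≈ 1973 km, so the target fraction is f = 800/1973 ≈ 0.405.
Interpolate at f ≈ 0.405 with slerp weights a = sin((1−f)δ)/sin δ ≈ 0.601, b = sin(fδ)/sin δ ≈ 0.411.
p = a·p₁ + b·p₂ ≈ (0.590, 0.161, 0.791); φ = arcsin(p_z) ≈ 52.28°, λ = atan2(p_y, p_x) ≈ 15.30°.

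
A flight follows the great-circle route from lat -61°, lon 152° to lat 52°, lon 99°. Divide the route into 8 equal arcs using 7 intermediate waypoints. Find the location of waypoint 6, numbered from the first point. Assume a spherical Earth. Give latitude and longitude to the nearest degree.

≈ lat 24°, lon 113°

Convert each endpoint to a unit vector on the sphere (x = cos φ cos λ, y = cos φ sin λ, z = sin φ).
The central angle between the endpoints is δ = arccos(p₁·p₂) ≈ 2.105 rad (120.6°).
Interpolate at f = 6/8 with slerp weights a = sin((1−f)δ)/sin δ ≈ 0.584, b = sin(fδ)/sin δ ≈ 1.162.
p = a·p₁ + b·p₂ ≈ (-0.362, 0.840, 0.405); φ = arcsin(p_z) ≈ 23.90°, λ = atan2(p_y, p_x) ≈ 113.32°.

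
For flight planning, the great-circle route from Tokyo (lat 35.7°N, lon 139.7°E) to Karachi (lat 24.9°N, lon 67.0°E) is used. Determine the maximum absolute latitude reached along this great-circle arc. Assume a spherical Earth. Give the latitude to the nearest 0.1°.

≈ 37.4°N

The great circle lies in the plane with unit normal n̂ = (p₁ × p₂)/|p₁ × p₂|.
Here n̂_z ≈ -0.794; the vertex latitude is φ_max = arccos|n̂_z| ≈ 37.4°.
Check via Clairaut: cos φ_max = |cos φ₁| · sin C = cos(35.7°)·sin(78.0°) ≈ 0.794, again giving ≈ 37.4°.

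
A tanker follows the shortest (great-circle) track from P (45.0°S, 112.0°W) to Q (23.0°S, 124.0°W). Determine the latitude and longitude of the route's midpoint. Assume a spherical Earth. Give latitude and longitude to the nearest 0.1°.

≈ (34.1°S, 118.8°W)

Write both endpoints as unit vectors p₁, p₂ with components (cos φ cos λ, cos φ sin λ, sin φ).
The central angle between the endpoints is δ = arccos(p₁·p₂) ≈ 0.420 rad (24.1°).
Interpolate at f = 1/2 with slerp weights a = sin((1−f)δ)/sin δ ≈ 0.511, b = sin(fδ)/sin δ ≈ 0.511.
p = a·p₁ + b·p₂ ≈ (-0.399, -0.725, -0.561); φ = arcsin(p_z) ≈ -34.14°, λ = atan2(p_y, p_x) ≈ -118.79°.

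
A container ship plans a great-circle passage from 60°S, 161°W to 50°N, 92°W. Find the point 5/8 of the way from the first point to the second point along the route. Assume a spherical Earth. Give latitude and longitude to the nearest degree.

≈ 8°N, 116°W

Write both endpoints as unit vectors p₁, p₂ with components (cos φ cos λ, cos φ sin λ, sin φ).
The central angle between the endpoints is δ = arccos(p₁·p₂) ≈ 2.151 rad (123.2°).
Interpolate at f = 5/8 with slerp weights a = sin((1−f)δ)/sin δ ≈ 0.863, b = sin(fδ)/sin δ ≈ 1.165.
p = a·p₁ + b·p₂ ≈ (-0.434, -0.889, 0.145); φ = arcsin(p_z) ≈ 8.34°, λ = atan2(p_y, p_x) ≈ -116.03°.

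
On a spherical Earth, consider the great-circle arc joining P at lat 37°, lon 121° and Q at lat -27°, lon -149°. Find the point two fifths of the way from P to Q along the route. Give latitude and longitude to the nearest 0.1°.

≈ lat 14.0°, lon 161.0°

Convert each endpoint to a unit vector on the sphere (x = cos φ cos λ, y = cos φ sin λ, z = sin φ).
The central angle between the endpoints is δ = arccos(p₁·p₂) ≈ 1.848 rad (105.9°).
Interpolate at f = 2/5 with slerp weights a = sin((1−f)δ)/sin δ ≈ 0.930, b = sin(fδ)/sin δ ≈ 0.700.
p = a·p₁ + b·p₂ ≈ (-0.917, 0.316, 0.242); φ = arcsin(p_z) ≈ 14.01°, λ = atan2(p_y, p_x) ≈ 161.02°.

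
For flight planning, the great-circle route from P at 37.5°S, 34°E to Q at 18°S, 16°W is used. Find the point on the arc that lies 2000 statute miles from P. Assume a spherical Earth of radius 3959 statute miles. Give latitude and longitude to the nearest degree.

The haversine formula gives a central angle δ ≈ 0.832 rad (47.7°) between the endpoints. The total great-circle distance is δ·R ≈ 0.832 × 3959 ≈ 3295 mi, so the target fraction is f = 2000/3295 ≈ 0.607.
Interpolate at f ≈ 0.607 with slerp weights a = sin((1−f)δ)/sin δ ≈ 0.435, b = sin(fδ)/sin δ ≈ 0.654.
p = a·p₁ + b·p₂ ≈ (0.884, 0.021, -0.467); φ = arcsin(p_z) ≈ -27.83°, λ = atan2(p_y, p_x) ≈ 1.38°.

≈ 28°S, 1°E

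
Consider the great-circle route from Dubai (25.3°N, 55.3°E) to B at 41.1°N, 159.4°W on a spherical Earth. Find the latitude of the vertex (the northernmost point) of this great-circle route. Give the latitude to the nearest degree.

The great circle lies in the plane with unit normal n̂ = (p₁ × p₂)/|p₁ × p₂|.
Here n̂_z ≈ +0.404; the vertex latitude is φ_max = arccos|n̂_z| ≈ 66.2°.
Check via Clairaut: cos φ_max = |cos φ₁| · sin C = cos(25.3°)·sin(26.5°) ≈ 0.404, again giving ≈ 66.2°.

≈ 66°N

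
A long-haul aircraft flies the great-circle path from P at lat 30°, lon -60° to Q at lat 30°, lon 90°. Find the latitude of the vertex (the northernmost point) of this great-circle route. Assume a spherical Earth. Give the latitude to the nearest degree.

≈ 66°

The great circle lies in the plane with unit normal n̂ = (p₁ × p₂)/|p₁ × p₂|.
Here n̂_z ≈ +0.409; the vertex latitude is φ_max = arccos|n̂_z| ≈ 65.9°.
Check via Clairaut: cos φ_max = |cos φ₁| · sin C = cos(30.0°)·sin(28.2°) ≈ 0.409, again giving ≈ 65.9°.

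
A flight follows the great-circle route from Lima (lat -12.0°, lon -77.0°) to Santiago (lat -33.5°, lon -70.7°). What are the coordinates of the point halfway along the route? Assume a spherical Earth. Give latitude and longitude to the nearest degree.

≈ lat -23°, lon -74°

From cos δ = sin φ₁ sin φ₂ + cos φ₁ cos φ₂ cos Δλ, the central angle is δ ≈ 0.388 rad (22.3°).
Interpolate at f = 1/2 with slerp weights a = sin((1−f)δ)/sin δ ≈ 0.510, b = sin(fδ)/sin δ ≈ 0.510.
p = a·p₁ + b·p₂ ≈ (0.253, -0.887, -0.387); φ = arcsin(p_z) ≈ -22.78°, λ = atan2(p_y, p_x) ≈ -74.10°.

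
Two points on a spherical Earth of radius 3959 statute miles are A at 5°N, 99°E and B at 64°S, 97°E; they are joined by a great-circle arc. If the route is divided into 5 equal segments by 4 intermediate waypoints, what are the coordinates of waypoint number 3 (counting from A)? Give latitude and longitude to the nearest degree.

≈ 36°S, 98°E

Convert each endpoint to a unit vector on the sphere (x = cos φ cos λ, y = cos φ sin λ, z = sin φ).
The central angle between the endpoints is δ = arccos(p₁·p₂) ≈ 1.205 rad (69.0°).
Interpolate at f = 3/5 with slerp weights a = sin((1−f)δ)/sin δ ≈ 0.496, b = sin(fδ)/sin δ ≈ 0.708.
p = a·p₁ + b·p₂ ≈ (-0.115, 0.797, -0.593); φ = arcsin(p_z) ≈ -36.40°, λ = atan2(p_y, p_x) ≈ 98.23°.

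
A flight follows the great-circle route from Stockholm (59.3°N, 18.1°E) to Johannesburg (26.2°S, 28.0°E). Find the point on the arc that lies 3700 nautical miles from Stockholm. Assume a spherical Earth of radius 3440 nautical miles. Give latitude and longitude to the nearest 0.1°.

The haversine formula gives a central angle δ ≈ 1.499 rad (85.9°) between the endpoints. The total great-circle distance is δ·R ≈ 1.499 × 3440 ≈ 5157 nmi, so the target fraction is f = 3700/5157 ≈ 0.717.
Interpolate at f ≈ 0.717 with slerp weights a = sin((1−f)δ)/sin δ ≈ 0.412, b = sin(fδ)/sin δ ≈ 0.882.
p = a·p₁ + b·p₂ ≈ (0.899, 0.437, -0.035); φ = arcsin(p_z) ≈ -2.02°, λ = atan2(p_y, p_x) ≈ 25.93°.

≈ 2.0°S, 25.9°E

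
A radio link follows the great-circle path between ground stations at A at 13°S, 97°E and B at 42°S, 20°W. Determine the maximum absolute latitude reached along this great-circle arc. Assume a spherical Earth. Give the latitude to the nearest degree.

≈ 49°S

The great circle lies in the plane with unit normal n̂ = (p₁ × p₂)/|p₁ × p₂|.
Here n̂_z ≈ -0.656; the vertex latitude is φ_max = arccos|n̂_z| ≈ 49.0°.
Check via Clairaut: cos φ_max = |cos φ₁| · sin C = cos(13.0°)·sin(137.7°) ≈ 0.656, again giving ≈ 49.0°.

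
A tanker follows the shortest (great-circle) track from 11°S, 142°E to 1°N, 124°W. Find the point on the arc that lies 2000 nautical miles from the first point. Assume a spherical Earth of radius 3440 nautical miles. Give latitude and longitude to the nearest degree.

≈ 9°S, 176°E

The haversine formula gives a central angle δ ≈ 1.643 rad (94.1°) between the endpoints. The total great-circle distance is δ·R ≈ 1.643 × 3440 ≈ 5651 nmi, so the target fraction is f = 2000/5651 ≈ 0.354.
Interpolate at f ≈ 0.354 with slerp weights a = sin((1−f)δ)/sin δ ≈ 0.875, b = sin(fδ)/sin δ ≈ 0.551.
p = a·p₁ + b·p₂ ≈ (-0.985, 0.073, -0.157); φ = arcsin(p_z) ≈ -9.06°, λ = atan2(p_y, p_x) ≈ 175.79°.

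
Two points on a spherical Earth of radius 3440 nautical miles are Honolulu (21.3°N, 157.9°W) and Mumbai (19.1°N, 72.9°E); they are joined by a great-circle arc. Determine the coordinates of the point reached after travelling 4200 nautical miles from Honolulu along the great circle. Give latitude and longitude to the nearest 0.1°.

Write both endpoints as unit vectors p₁, p₂ with components (cos φ cos λ, cos φ sin λ, sin φ).
The central angle between the endpoints is δ = arccos(p₁·p₂) ≈ 2.024 rad (115.9°). The total great-circle distance is δ·R ≈ 2.024 × 3440 ≈ 6962 nmi, so the target fraction is f = 4200/6962 ≈ 0.603.
Interpolate at f ≈ 0.603 with slerp weights a = sin((1−f)δ)/sin δ ≈ 0.800, b = sin(fδ)/sin δ ≈ 1.045.
p = a·p₁ + b·p₂ ≈ (-0.400, 0.663, 0.632); φ = arcsin(p_z) ≈ 39.23°, λ = atan2(p_y, p_x) ≈ 121.11°.

≈ 39.2°N, 121.1°E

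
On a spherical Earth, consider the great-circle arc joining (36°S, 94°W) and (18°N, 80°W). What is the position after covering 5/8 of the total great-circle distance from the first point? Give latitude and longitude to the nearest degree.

≈ (2°S, 85°W)

Write both endpoints as unit vectors p₁, p₂ with components (cos φ cos λ, cos φ sin λ, sin φ).
The central angle between the endpoints is δ = arccos(p₁·p₂) ≈ 0.970 rad (55.6°).
Interpolate at f = 5/8 with slerp weights a = sin((1−f)δ)/sin δ ≈ 0.431, b = sin(fδ)/sin δ ≈ 0.691.
p = a·p₁ + b·p₂ ≈ (0.090, -0.995, -0.040); φ = arcsin(p_z) ≈ -2.30°, λ = atan2(p_y, p_x) ≈ -84.85°.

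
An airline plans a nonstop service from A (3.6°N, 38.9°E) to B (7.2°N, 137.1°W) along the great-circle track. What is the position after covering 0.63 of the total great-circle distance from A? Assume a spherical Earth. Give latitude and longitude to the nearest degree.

Convert each endpoint to a unit vector on the sphere (x = cos φ cos λ, y = cos φ sin λ, z = sin φ).
The central angle between the endpoints is δ = arccos(p₁·p₂) ≈ 2.941 rad (168.5°).
Interpolate at f = 0.63 with slerp weights a = sin((1−f)δ)/sin δ ≈ 4.437, b = sin(fδ)/sin δ ≈ 4.812.
p = a·p₁ + b·p₂ ≈ (-0.051, -0.469, 0.882); φ = arcsin(p_z) ≈ 61.85°, λ = atan2(p_y, p_x) ≈ -96.19°.

≈ (62°N, 96°W)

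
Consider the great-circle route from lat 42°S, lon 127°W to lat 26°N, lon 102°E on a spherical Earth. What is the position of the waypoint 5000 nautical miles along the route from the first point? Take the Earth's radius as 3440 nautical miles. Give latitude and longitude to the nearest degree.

Convert each endpoint to a unit vector on the sphere (x = cos φ cos λ, y = cos φ sin λ, z = sin φ).
The central angle between the endpoints is δ = arccos(p₁·p₂) ≈ 2.391 rad (137.0°). The total great-circle distance is δ·R ≈ 2.391 × 3440 ≈ 8226 nmi, so the target fraction is f = 5000/8226 ≈ 0.608.
Interpolate at f ≈ 0.608 with slerp weights a = sin((1−f)δ)/sin δ ≈ 1.183, b = sin(fδ)/sin δ ≈ 1.457.
p = a·p₁ + b·p₂ ≈ (-0.801, 0.579, -0.153); φ = arcsin(p_z) ≈ -8.79°, λ = atan2(p_y, p_x) ≈ 144.16°.

≈ lat 9°S, lon 144°E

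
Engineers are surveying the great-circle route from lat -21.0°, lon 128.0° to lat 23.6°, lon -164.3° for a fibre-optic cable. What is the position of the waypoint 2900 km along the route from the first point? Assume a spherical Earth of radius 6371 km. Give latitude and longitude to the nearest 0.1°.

≈ lat -6.5°, lon 150.4°

From cos δ = sin φ₁ sin φ₂ + cos φ₁ cos φ₂ cos Δλ, the central angle is δ ≈ 1.389 rad (79.6°). The total great-circle distance is δ·R ≈ 1.389 × 6371 ≈ 8847 km, so the target fraction is f = 2900/8847 ≈ 0.328.
Interpolate at f ≈ 0.328 with slerp weights a = sin((1−f)δ)/sin δ ≈ 0.817, b = sin(fδ)/sin δ ≈ 0.447.
p = a·p₁ + b·p₂ ≈ (-0.864, 0.490, -0.114); φ = arcsin(p_z) ≈ -6.54°, λ = atan2(p_y, p_x) ≈ 150.43°.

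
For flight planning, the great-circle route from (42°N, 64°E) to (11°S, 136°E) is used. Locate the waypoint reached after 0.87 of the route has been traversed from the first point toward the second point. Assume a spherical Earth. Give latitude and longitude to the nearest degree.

≈ (3°S, 128°E)

Write both endpoints as unit vectors p₁, p₂ with components (cos φ cos λ, cos φ sin λ, sin φ).
The central angle between the endpoints is δ = arccos(p₁·p₂) ≈ 1.473 rad (84.4°).
Interpolate at f = 0.87 with slerp weights a = sin((1−f)δ)/sin δ ≈ 0.191, b = sin(fδ)/sin δ ≈ 0.963.
p = a·p₁ + b·p₂ ≈ (-0.618, 0.784, -0.056); φ = arcsin(p_z) ≈ -3.20°, λ = atan2(p_y, p_x) ≈ 128.22°.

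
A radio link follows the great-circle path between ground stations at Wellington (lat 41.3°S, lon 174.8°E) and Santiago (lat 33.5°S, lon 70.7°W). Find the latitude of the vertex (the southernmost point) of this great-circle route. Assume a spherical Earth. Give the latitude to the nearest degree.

≈ 55°S

The great circle lies in the plane with unit normal n̂ = (p₁ × p₂)/|p₁ × p₂|.
Here n̂_z ≈ +0.573; the vertex latitude is φ_max = arccos|n̂_z| ≈ 55.0°.
Check via Clairaut: cos φ_max = |cos φ₁| · sin C = cos(41.3°)·sin(130.3°) ≈ 0.573, again giving ≈ 55.0°.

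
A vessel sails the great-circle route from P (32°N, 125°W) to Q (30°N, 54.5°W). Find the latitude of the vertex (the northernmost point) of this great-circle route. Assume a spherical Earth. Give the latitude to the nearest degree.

≈ 36°N

The great circle lies in the plane with unit normal n̂ = (p₁ × p₂)/|p₁ × p₂|.
Here n̂_z ≈ +0.805; the vertex latitude is φ_max = arccos|n̂_z| ≈ 36.4°.
Check via Clairaut: cos φ_max = |cos φ₁| · sin C = cos(32.0°)·sin(71.6°) ≈ 0.805, again giving ≈ 36.4°.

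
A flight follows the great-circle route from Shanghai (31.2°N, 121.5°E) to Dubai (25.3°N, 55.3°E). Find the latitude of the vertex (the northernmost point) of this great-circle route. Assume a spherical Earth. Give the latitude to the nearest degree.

≈ 33°N

The great circle lies in the plane with unit normal n̂ = (p₁ × p₂)/|p₁ × p₂|.
Here n̂_z ≈ -0.837; the vertex latitude is φ_max = arccos|n̂_z| ≈ 33.2°.
Check via Clairaut: cos φ_max = |cos φ₁| · sin C = cos(31.2°)·sin(78.0°) ≈ 0.837, again giving ≈ 33.2°.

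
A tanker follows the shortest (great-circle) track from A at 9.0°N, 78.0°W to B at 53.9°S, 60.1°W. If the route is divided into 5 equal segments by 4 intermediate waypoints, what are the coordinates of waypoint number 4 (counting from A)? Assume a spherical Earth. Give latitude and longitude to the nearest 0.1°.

Convert each endpoint to a unit vector on the sphere (x = cos φ cos λ, y = cos φ sin λ, z = sin φ).
The central angle between the endpoints is δ = arccos(p₁·p₂) ≈ 1.129 rad (64.7°).
Interpolate at f = 4/5 with slerp weights a = sin((1−f)δ)/sin δ ≈ 0.248, b = sin(fδ)/sin δ ≈ 0.869.
p = a·p₁ + b·p₂ ≈ (0.306, -0.683, -0.663); φ = arcsin(p_z) ≈ -41.54°, λ = atan2(p_y, p_x) ≈ -65.87°.

≈ 41.5°S, 65.9°W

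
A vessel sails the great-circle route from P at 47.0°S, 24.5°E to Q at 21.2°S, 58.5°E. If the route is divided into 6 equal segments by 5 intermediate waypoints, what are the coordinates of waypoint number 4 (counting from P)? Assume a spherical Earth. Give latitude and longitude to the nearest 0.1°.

From cos δ = sin φ₁ sin φ₂ + cos φ₁ cos φ₂ cos Δλ, the central angle is δ ≈ 0.657 rad (37.7°).
Interpolate at f = 4/6 with slerp weights a = sin((1−f)δ)/sin δ ≈ 0.356, b = sin(fδ)/sin δ ≈ 0.694.
p = a·p₁ + b·p₂ ≈ (0.559, 0.653, -0.511); φ = arcsin(p_z) ≈ -30.75°, λ = atan2(p_y, p_x) ≈ 49.42°.

≈ 30.8°S, 49.4°E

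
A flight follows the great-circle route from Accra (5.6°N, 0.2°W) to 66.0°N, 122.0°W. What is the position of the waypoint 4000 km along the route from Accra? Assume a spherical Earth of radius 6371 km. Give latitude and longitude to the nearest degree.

≈ 39°N, 15°W

Write both endpoints as unit vectors p₁, p₂ with components (cos φ cos λ, cos φ sin λ, sin φ).
The central angle between the endpoints is δ = arccos(p₁·p₂) ≈ 1.695 rad (97.1°). The total great-circle distance is δ·R ≈ 1.695 × 6371 ≈ 10801 km, so the target fraction is f = 4000/10801 ≈ 0.370.
Interpolate at f ≈ 0.370 with slerp weights a = sin((1−f)δ)/sin δ ≈ 0.883, b = sin(fδ)/sin δ ≈ 0.592.
p = a·p₁ + b·p₂ ≈ (0.751, -0.207, 0.627); φ = arcsin(p_z) ≈ 38.83°, λ = atan2(p_y, p_x) ≈ -15.43°.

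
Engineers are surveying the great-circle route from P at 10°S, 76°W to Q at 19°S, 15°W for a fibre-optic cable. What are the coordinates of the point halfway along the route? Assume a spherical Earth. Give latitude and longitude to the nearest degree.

Write both endpoints as unit vectors p₁, p₂ with components (cos φ cos λ, cos φ sin λ, sin φ).
The central angle between the endpoints is δ = arccos(p₁·p₂) ≈ 1.038 rad (59.5°).
Interpolate at f = 1/2 with slerp weights a = sin((1−f)δ)/sin δ ≈ 0.576, b = sin(fδ)/sin δ ≈ 0.576.
p = a·p₁ + b·p₂ ≈ (0.663, -0.691, -0.287); φ = arcsin(p_z) ≈ -16.71°, λ = atan2(p_y, p_x) ≈ -46.19°.

≈ 17°S, 46°W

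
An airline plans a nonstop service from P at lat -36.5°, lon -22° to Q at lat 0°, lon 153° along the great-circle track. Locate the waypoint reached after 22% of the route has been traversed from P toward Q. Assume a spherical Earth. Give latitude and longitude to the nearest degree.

Convert each endpoint to a unit vector on the sphere (x = cos φ cos λ, y = cos φ sin λ, z = sin φ).
The central angle between the endpoints is δ = arccos(p₁·p₂) ≈ 2.499 rad (143.2°).
Interpolate at f = 0.22 with slerp weights a = sin((1−f)δ)/sin δ ≈ 1.551, b = sin(fδ)/sin δ ≈ 0.873.
p = a·p₁ + b·p₂ ≈ (0.379, -0.071, -0.923); φ = arcsin(p_z) ≈ -67.33°, λ = atan2(p_y, p_x) ≈ -10.62°.

≈ lat -67°, lon -11°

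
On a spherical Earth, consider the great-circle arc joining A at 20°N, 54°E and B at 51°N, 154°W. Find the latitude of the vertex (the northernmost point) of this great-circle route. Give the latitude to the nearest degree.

The great circle lies in the plane with unit normal n̂ = (p₁ × p₂)/|p₁ × p₂|.
Here n̂_z ≈ +0.287; the vertex latitude is φ_max = arccos|n̂_z| ≈ 73.3°.
Check via Clairaut: cos φ_max = |cos φ₁| · sin C = cos(20.0°)·sin(17.8°) ≈ 0.287, again giving ≈ 73.3°.

≈ 73°N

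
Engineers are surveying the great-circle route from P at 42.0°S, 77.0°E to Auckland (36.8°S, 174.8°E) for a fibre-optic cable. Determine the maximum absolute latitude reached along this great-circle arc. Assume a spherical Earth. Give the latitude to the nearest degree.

The great circle lies in the plane with unit normal n̂ = (p₁ × p₂)/|p₁ × p₂|.
Here n̂_z ≈ +0.622; the vertex latitude is φ_max = arccos|n̂_z| ≈ 51.5°.
Check via Clairaut: cos φ_max = |cos φ₁| · sin C = cos(42.0°)·sin(123.1°) ≈ 0.622, again giving ≈ 51.5°.

≈ 52°S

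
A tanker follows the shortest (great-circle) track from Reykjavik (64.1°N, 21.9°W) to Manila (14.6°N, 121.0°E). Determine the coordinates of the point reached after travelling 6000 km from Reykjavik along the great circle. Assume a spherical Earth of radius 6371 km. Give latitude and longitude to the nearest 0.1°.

Convert each endpoint to a unit vector on the sphere (x = cos φ cos λ, y = cos φ sin λ, z = sin φ).
The central angle between the endpoints is δ = arccos(p₁·p₂) ≈ 1.681 rad (96.3°). The total great-circle distance is δ·R ≈ 1.681 × 6371 ≈ 10712 km, so the target fraction is f = 6000/10712 ≈ 0.560.
Interpolate at f ≈ 0.560 with slerp weights a = sin((1−f)δ)/sin δ ≈ 0.678, b = sin(fδ)/sin δ ≈ 0.814.
p = a·p₁ + b·p₂ ≈ (-0.131, 0.564, 0.815); φ = arcsin(p_z) ≈ 54.60°, λ = atan2(p_y, p_x) ≈ 103.03°.

≈ 54.6°N, 103.0°E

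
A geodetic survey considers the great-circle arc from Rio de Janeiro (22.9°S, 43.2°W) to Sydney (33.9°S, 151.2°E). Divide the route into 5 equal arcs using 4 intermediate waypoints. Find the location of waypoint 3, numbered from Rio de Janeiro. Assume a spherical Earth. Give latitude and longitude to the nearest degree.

Write both endpoints as unit vectors p₁, p₂ with components (cos φ cos λ, cos φ sin λ, sin φ).
The central angle between the endpoints is δ = arccos(p₁·p₂) ≈ 2.122 rad (121.6°).
Interpolate at f = 3/5 with slerp weights a = sin((1−f)δ)/sin δ ≈ 0.881, b = sin(fδ)/sin δ ≈ 1.122.
p = a·p₁ + b·p₂ ≈ (-0.225, -0.107, -0.969); φ = arcsin(p_z) ≈ -75.60°, λ = atan2(p_y, p_x) ≈ -154.59°.

≈ 76°S, 155°W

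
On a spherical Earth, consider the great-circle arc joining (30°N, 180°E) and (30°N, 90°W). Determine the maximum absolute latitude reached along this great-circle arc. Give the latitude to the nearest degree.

≈ 39°N

The great circle lies in the plane with unit normal n̂ = (p₁ × p₂)/|p₁ × p₂|.
Here n̂_z ≈ +0.775; the vertex latitude is φ_max = arccos|n̂_z| ≈ 39.2°.
Check via Clairaut: cos φ_max = |cos φ₁| · sin C = cos(30.0°)·sin(63.4°) ≈ 0.775, again giving ≈ 39.2°.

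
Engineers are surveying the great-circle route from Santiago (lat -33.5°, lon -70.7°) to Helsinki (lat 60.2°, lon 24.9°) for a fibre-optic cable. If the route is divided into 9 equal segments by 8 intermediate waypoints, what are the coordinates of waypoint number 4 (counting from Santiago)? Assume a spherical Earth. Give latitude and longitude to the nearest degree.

≈ lat 13°, lon -42°

Write both endpoints as unit vectors p₁, p₂ with components (cos φ cos λ, cos φ sin λ, sin φ).
The central angle between the endpoints is δ = arccos(p₁·p₂) ≈ 2.117 rad (121.3°).
Interpolate at f = 4/9 with slerp weights a = sin((1−f)δ)/sin δ ≈ 1.080, b = sin(fδ)/sin δ ≈ 0.946.
p = a·p₁ + b·p₂ ≈ (0.724, -0.652, 0.224); φ = arcsin(p_z) ≈ 12.96°, λ = atan2(p_y, p_x) ≈ -42.02°.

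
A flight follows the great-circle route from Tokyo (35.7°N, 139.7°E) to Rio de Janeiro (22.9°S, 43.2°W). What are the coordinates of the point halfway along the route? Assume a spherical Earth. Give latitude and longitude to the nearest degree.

≈ (59°N, 64°W)

The haversine formula gives a central angle δ ≈ 2.914 rad (167.0°) between the endpoints.
Interpolate at f = 1/2 with slerp weights a = sin((1−f)δ)/sin δ ≈ 4.402, b = sin(fδ)/sin δ ≈ 4.402.
p = a·p₁ + b·p₂ ≈ (0.230, -0.464, 0.856); φ = arcsin(p_z) ≈ 58.84°, λ = atan2(p_y, p_x) ≈ -63.66°.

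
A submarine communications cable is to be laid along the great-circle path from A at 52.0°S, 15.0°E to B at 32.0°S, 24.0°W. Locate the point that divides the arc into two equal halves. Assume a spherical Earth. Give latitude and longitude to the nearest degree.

The haversine formula gives a central angle δ ≈ 0.604 rad (34.6°) between the endpoints.
Interpolate at f = 1/2 with slerp weights a = sin((1−f)δ)/sin δ ≈ 0.524, b = sin(fδ)/sin δ ≈ 0.524.
p = a·p₁ + b·p₂ ≈ (0.717, -0.097, -0.690); φ = arcsin(p_z) ≈ -43.64°, λ = atan2(p_y, p_x) ≈ -7.72°.

≈ 44°S, 8°W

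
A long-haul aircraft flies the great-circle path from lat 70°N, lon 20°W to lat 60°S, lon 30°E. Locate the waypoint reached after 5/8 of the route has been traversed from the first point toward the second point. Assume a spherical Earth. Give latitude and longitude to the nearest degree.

Convert each endpoint to a unit vector on the sphere (x = cos φ cos λ, y = cos φ sin λ, z = sin φ).
The central angle between the endpoints is δ = arccos(p₁·p₂) ≈ 2.352 rad (134.7°).
Interpolate at f = 5/8 with slerp weights a = sin((1−f)δ)/sin δ ≈ 1.087, b = sin(fδ)/sin δ ≈ 1.401.
p = a·p₁ + b·p₂ ≈ (0.956, 0.223, -0.192); φ = arcsin(p_z) ≈ -11.06°, λ = atan2(p_y, p_x) ≈ 13.14°.

≈ lat 11°S, lon 13°E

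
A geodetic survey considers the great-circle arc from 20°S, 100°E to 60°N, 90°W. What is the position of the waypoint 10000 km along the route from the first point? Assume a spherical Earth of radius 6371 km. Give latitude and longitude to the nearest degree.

The haversine formula gives a central angle δ ≈ 2.432 rad (139.4°) between the endpoints. The total great-circle distance is δ·R ≈ 2.432 × 6371 ≈ 15497 km, so the target fraction is f = 10000/15497 ≈ 0.645.
Interpolate at f ≈ 0.645 with slerp weights a = sin((1−f)δ)/sin δ ≈ 1.167, b = sin(fδ)/sin δ ≈ 1.536.
p = a·p₁ + b·p₂ ≈ (-0.190, 0.312, 0.931); φ = arcsin(p_z) ≈ 68.58°, λ = atan2(p_y, p_x) ≈ 121.41°.

≈ 69°N, 121°E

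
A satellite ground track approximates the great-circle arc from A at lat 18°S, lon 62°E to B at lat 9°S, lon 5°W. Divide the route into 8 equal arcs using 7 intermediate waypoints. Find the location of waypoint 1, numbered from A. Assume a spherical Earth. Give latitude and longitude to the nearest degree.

Convert each endpoint to a unit vector on the sphere (x = cos φ cos λ, y = cos φ sin λ, z = sin φ).
The central angle between the endpoints is δ = arccos(p₁·p₂) ≈ 1.142 rad (65.5°).
Interpolate at f = 1/8 with slerp weights a = sin((1−f)δ)/sin δ ≈ 0.925, b = sin(fδ)/sin δ ≈ 0.156.
p = a·p₁ + b·p₂ ≈ (0.567, 0.763, -0.310); φ = arcsin(p_z) ≈ -18.08°, λ = atan2(p_y, p_x) ≈ 53.39°.

≈ lat 18°S, lon 53°E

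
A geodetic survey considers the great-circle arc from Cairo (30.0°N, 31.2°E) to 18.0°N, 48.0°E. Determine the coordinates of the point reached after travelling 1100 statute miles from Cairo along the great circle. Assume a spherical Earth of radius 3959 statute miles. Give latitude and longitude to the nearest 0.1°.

Convert each endpoint to a unit vector on the sphere (x = cos φ cos λ, y = cos φ sin λ, z = sin φ).
The central angle between the endpoints is δ = arccos(p₁·p₂) ≈ 0.339 rad (19.4°). The total great-circle distance is δ·R ≈ 0.339 × 3959 ≈ 1343 mi, so the target fraction is f = 1100/1343 ≈ 0.819.
Interpolate at f ≈ 0.819 with slerp weights a = sin((1−f)δ)/sin δ ≈ 0.184, b = sin(fδ)/sin δ ≈ 0.824.
p = a·p₁ + b·p₂ ≈ (0.661, 0.665, 0.347); φ = arcsin(p_z) ≈ 20.30°, λ = atan2(p_y, p_x) ≈ 45.18°.

≈ 20.3°N, 45.2°E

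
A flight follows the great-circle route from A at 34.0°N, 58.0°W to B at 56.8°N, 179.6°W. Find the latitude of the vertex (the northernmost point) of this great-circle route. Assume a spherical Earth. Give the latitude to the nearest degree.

≈ 67°N

The great circle lies in the plane with unit normal n̂ = (p₁ × p₂)/|p₁ × p₂|.
Here n̂_z ≈ -0.397; the vertex latitude is φ_max = arccos|n̂_z| ≈ 66.6°.
Check via Clairaut: cos φ_max = |cos φ₁| · sin C = cos(34.0°)·sin(28.6°) ≈ 0.397, again giving ≈ 66.6°.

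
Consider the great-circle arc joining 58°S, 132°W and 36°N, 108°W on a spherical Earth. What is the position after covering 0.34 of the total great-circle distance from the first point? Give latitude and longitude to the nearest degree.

Convert each endpoint to a unit vector on the sphere (x = cos φ cos λ, y = cos φ sin λ, z = sin φ).
The central angle between the endpoints is δ = arccos(p₁·p₂) ≈ 1.678 rad (96.1°).
Interpolate at f = 0.34 with slerp weights a = sin((1−f)δ)/sin δ ≈ 0.900, b = sin(fδ)/sin δ ≈ 0.543.
p = a·p₁ + b·p₂ ≈ (-0.455, -0.772, -0.444); φ = arcsin(p_z) ≈ -26.34°, λ = atan2(p_y, p_x) ≈ -120.50°.

≈ 26°S, 120°W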